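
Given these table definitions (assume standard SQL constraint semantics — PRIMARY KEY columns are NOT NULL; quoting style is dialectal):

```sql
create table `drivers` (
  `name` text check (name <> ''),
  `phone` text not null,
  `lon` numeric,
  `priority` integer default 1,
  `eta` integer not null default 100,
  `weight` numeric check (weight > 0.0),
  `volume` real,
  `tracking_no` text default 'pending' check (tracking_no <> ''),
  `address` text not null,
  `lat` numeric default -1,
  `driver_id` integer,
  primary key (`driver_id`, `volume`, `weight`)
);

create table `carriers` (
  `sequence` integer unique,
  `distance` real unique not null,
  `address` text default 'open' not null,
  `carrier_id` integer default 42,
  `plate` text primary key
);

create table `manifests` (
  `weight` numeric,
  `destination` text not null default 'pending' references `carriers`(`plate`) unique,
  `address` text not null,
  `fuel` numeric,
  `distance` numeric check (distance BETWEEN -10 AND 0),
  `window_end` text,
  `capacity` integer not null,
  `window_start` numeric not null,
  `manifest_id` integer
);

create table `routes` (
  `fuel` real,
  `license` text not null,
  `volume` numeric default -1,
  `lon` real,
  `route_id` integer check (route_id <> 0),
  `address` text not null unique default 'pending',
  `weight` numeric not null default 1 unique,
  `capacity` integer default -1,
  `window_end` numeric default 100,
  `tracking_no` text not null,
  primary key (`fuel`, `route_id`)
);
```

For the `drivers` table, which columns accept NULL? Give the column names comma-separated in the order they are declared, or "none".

name, lon, priority, tracking_no, lat

- name: CHECK does not forbid NULL (a CHECK constraint passes when its expression is NULL) → nullable.
- phone: declared NOT NULL → not nullable.
- lon: no NOT NULL constraint applies → nullable.
- priority: DEFAULT only fills an omitted column; an explicit NULL is still allowed → nullable.
- eta: declared NOT NULL → not nullable.
- weight: part of the PRIMARY KEY, which implies NOT NULL → not nullable.
- volume: part of the PRIMARY KEY, which implies NOT NULL → not nullable.
- tracking_no: CHECK does not forbid NULL (a CHECK constraint passes when its expression is NULL) → nullable.
- address: declared NOT NULL → not nullable.
- lat: DEFAULT only fills an omitted column; an explicit NULL is still allowed → nullable.
- driver_id: part of the PRIMARY KEY, which implies NOT NULL → not nullable.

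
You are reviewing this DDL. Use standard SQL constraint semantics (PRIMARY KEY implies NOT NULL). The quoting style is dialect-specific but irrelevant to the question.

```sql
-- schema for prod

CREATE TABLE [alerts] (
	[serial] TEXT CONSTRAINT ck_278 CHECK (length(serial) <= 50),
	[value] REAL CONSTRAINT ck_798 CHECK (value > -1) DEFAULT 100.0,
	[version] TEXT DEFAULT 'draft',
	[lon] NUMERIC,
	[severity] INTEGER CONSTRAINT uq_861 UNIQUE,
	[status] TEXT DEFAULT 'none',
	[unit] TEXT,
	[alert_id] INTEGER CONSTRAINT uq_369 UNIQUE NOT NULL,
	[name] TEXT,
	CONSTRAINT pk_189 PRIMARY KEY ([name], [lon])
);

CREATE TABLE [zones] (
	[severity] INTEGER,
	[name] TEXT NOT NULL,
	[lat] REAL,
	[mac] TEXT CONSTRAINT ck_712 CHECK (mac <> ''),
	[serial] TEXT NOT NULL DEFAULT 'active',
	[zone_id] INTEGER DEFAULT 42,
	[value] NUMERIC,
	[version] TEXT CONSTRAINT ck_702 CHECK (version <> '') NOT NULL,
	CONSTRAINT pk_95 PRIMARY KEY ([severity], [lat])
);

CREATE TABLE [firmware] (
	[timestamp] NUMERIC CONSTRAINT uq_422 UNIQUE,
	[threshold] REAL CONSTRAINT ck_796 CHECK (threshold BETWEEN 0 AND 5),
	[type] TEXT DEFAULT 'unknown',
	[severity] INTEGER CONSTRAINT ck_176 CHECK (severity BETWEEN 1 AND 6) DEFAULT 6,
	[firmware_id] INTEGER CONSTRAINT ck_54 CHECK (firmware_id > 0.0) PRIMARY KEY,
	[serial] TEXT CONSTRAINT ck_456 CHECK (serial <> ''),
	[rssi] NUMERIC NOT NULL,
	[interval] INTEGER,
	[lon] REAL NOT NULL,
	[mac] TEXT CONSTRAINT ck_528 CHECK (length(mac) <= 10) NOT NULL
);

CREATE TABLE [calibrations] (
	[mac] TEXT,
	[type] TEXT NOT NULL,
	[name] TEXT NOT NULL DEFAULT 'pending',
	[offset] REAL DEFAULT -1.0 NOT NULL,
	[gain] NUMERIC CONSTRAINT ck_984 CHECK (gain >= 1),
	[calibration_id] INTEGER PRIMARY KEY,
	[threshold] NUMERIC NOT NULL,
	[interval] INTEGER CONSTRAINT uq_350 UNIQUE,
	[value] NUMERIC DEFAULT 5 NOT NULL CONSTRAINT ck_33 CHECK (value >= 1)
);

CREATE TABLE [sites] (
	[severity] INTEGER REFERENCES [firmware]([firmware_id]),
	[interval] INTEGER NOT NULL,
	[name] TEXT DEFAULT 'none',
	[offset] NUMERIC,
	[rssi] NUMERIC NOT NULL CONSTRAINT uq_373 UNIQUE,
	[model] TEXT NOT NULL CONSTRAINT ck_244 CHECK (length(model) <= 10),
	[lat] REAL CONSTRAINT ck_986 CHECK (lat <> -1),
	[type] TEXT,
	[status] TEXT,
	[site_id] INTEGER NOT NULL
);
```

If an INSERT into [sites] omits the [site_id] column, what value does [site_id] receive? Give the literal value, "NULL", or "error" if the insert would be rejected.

error

site_id has no DEFAULT clause.
Omitting it would insert NULL, but it is declared NOT NULL, so the INSERT fails.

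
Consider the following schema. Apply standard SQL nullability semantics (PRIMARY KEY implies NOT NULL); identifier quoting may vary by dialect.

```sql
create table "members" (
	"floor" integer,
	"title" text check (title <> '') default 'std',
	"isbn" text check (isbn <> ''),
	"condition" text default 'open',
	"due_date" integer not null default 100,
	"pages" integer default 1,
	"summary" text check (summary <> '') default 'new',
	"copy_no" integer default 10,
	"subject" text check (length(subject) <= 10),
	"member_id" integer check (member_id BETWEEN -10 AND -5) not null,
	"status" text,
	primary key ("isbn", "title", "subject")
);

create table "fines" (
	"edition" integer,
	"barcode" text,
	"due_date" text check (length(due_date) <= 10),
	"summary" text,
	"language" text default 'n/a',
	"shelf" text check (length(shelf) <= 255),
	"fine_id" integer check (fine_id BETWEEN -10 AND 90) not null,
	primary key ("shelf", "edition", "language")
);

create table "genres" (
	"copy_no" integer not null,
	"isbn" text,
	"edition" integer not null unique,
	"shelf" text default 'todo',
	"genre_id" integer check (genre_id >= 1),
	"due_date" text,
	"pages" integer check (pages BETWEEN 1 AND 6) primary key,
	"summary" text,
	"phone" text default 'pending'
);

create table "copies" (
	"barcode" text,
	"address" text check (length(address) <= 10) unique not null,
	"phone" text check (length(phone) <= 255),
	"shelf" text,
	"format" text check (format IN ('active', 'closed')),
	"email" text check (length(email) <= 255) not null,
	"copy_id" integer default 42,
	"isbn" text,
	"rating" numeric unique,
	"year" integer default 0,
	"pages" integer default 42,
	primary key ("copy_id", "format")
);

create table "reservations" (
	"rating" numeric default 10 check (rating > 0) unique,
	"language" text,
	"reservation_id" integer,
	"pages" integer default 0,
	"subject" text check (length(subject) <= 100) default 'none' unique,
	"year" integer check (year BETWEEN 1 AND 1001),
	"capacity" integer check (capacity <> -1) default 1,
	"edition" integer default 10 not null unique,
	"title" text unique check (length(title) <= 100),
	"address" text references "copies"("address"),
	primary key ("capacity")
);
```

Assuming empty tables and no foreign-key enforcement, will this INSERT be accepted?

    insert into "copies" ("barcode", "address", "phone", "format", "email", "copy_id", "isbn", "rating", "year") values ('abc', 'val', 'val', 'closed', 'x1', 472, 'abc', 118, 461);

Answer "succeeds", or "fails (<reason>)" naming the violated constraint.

succeeds

NOT NULL columns: address is supplied; copy_id is supplied; email is supplied; format is supplied.
CHECK constraints: 'val' satisfies (length(address) <= 10); 'val' satisfies (length(phone) <= 255); 'closed' satisfies (format IN ('active', 'closed')); 'x1' satisfies (length(email) <= 255).
No constraint is violated.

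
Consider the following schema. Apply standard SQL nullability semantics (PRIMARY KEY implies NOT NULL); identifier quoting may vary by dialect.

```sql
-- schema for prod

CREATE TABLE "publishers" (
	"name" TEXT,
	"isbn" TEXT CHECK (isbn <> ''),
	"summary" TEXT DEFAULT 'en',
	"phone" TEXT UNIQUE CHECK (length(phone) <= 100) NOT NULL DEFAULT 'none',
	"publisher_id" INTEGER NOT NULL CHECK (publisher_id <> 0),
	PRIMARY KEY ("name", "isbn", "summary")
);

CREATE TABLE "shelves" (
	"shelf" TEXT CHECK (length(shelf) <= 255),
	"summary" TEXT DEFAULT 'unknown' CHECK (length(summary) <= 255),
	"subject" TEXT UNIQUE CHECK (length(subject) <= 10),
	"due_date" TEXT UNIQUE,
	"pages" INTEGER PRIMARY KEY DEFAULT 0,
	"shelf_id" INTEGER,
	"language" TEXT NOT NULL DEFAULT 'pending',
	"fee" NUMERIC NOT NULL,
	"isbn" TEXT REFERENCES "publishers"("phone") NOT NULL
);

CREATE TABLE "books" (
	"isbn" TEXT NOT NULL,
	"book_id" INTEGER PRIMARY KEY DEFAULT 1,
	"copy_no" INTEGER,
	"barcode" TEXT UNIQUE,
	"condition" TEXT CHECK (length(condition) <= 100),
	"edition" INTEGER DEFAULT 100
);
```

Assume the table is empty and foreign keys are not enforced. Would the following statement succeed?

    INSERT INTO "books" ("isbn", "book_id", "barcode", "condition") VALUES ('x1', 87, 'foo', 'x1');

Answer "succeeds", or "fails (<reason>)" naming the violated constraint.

NOT NULL columns: book_id is supplied; isbn is supplied.
CHECK constraints: 'x1' satisfies (length(condition) <= 100).
No constraint is violated.

succeeds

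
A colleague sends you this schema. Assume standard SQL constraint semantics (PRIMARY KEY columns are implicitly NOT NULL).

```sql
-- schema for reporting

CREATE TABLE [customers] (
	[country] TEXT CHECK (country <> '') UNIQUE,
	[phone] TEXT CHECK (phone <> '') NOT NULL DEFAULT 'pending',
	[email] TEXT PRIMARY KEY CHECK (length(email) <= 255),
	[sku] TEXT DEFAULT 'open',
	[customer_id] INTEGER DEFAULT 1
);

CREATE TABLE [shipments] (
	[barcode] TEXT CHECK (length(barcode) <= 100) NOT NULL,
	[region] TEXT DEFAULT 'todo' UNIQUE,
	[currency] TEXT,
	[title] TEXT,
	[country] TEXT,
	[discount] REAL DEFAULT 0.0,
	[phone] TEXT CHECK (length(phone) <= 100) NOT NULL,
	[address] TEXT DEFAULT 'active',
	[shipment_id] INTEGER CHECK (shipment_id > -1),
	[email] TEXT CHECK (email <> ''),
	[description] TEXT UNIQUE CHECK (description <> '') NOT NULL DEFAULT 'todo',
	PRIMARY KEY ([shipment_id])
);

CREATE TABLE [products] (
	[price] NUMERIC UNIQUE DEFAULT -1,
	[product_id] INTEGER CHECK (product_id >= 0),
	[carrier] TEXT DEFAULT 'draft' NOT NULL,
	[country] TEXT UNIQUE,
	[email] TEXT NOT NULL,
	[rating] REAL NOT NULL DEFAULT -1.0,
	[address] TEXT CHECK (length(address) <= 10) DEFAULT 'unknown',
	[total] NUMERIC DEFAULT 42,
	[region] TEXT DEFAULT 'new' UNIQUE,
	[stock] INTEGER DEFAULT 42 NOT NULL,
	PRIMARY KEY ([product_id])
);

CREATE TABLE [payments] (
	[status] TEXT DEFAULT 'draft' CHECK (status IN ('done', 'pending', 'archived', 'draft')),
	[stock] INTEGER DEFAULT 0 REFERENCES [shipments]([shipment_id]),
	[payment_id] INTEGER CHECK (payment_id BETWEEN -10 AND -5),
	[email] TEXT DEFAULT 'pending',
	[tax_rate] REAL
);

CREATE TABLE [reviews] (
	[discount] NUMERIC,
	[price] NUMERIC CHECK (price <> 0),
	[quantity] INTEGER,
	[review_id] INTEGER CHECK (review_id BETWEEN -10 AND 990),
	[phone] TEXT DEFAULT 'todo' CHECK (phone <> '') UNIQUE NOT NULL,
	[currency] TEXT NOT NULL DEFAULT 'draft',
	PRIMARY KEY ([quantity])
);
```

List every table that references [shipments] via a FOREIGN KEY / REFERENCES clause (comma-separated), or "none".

payments

- payments.stock references shipments(shipment_id).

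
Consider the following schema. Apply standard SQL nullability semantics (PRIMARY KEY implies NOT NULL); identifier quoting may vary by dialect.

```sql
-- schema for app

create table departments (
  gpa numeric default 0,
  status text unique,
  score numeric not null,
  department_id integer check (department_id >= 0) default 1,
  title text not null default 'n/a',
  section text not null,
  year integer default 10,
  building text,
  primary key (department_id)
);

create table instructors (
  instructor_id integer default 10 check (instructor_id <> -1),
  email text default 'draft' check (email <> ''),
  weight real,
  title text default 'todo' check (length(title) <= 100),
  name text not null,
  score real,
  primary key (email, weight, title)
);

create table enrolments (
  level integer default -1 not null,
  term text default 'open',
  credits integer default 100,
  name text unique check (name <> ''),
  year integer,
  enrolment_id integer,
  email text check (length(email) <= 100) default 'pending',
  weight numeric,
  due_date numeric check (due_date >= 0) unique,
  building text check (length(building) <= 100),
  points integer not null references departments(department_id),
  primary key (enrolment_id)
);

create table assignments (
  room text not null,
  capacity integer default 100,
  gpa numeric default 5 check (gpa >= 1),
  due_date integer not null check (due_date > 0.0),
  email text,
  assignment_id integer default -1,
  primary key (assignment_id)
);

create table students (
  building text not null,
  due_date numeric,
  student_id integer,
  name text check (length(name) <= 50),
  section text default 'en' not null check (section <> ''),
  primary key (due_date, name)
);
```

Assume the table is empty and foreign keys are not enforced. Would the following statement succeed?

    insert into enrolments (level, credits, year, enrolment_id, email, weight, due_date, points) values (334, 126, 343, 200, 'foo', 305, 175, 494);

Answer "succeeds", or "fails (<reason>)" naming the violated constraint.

succeeds

NOT NULL columns: enrolment_id is supplied; level is supplied; points is supplied.
CHECK constraints: 'foo' satisfies (length(email) <= 100); 175 satisfies (due_date >= 0).
No constraint is violated.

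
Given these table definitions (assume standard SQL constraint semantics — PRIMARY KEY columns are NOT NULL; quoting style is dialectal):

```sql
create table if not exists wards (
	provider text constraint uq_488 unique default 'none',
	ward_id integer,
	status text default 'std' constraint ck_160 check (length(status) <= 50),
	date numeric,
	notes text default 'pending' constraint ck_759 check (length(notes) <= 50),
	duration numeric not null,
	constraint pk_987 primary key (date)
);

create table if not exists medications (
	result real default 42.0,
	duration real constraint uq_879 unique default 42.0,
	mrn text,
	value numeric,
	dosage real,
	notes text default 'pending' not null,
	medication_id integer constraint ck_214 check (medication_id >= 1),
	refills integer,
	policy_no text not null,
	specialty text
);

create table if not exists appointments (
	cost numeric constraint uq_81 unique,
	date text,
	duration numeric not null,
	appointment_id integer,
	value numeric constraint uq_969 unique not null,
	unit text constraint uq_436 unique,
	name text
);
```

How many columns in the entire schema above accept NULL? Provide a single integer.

17

wards: 4 nullable (provider, ward_id, status, notes — PK (date) and explicit NOT NULL columns excluded).
medications: 8 nullable (result, duration, mrn, value, dosage, medication_id, refills, specialty — PK none and explicit NOT NULL columns excluded).
appointments: 5 nullable (cost, date, appointment_id, unit, name — PK none and explicit NOT NULL columns excluded).
Total: 4 + 8 + 5 = 17.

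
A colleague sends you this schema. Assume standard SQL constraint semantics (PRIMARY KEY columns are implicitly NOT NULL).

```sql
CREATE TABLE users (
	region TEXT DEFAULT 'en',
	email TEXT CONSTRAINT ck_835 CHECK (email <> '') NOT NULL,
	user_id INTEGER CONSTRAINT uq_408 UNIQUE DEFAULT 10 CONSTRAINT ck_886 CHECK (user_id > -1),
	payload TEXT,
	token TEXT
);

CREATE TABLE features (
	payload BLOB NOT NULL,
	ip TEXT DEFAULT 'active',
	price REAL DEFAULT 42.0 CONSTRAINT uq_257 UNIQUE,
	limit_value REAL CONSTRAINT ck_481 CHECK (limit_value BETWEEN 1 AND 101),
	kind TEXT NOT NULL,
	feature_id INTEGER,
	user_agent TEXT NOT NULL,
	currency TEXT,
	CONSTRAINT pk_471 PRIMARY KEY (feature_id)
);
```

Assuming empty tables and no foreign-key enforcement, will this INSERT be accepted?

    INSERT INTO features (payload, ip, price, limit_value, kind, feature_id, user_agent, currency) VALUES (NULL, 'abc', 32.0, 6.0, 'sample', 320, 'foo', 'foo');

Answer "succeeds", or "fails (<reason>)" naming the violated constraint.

fails (NOT NULL on payload)

payload is explicitly set to NULL, but payload is declared NOT NULL.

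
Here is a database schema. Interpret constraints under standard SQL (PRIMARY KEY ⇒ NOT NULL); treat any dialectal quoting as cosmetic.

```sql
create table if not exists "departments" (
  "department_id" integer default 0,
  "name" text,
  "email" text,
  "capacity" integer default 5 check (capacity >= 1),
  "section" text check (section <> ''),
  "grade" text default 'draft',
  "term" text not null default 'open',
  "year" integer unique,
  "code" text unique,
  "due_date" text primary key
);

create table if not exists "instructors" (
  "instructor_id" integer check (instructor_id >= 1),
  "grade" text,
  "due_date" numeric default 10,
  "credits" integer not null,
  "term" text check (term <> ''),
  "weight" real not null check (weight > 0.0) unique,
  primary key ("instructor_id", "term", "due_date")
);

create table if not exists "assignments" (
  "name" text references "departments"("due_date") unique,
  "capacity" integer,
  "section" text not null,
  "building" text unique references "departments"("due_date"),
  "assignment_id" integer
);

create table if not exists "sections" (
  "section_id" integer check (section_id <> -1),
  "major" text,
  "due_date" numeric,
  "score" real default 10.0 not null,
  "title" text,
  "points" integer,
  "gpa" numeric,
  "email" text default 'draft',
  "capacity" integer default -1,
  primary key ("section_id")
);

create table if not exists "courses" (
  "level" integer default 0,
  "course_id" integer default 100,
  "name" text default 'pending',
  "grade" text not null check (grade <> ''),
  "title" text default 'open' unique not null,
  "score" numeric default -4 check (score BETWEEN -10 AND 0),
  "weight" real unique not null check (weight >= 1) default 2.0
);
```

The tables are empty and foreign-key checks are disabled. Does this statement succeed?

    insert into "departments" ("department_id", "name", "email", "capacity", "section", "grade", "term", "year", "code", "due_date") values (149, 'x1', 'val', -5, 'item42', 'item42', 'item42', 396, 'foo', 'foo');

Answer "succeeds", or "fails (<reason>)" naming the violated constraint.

fails (CHECK on capacity)

The value -5 for capacity violates CHECK (capacity >= 1).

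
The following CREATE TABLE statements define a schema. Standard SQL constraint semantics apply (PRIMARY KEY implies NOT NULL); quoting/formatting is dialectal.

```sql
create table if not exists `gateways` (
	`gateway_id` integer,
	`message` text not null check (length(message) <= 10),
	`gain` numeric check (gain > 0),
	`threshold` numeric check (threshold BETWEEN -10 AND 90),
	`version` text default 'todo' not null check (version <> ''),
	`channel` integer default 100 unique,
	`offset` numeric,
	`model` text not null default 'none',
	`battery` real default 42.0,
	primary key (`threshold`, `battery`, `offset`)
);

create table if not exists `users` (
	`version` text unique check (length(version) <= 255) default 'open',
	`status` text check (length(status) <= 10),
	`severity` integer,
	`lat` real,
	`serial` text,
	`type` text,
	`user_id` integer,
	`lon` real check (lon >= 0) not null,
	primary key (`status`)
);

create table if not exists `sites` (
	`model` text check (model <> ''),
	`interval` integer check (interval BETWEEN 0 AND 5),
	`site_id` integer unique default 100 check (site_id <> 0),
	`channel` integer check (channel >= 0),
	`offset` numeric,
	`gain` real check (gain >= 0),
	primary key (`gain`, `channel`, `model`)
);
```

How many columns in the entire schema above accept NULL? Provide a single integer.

gateways: 3 nullable (gateway_id, gain, channel — PK (threshold, battery, offset) and explicit NOT NULL columns excluded).
users: 6 nullable (version, severity, lat, serial, type, user_id — PK (status) and explicit NOT NULL columns excluded).
sites: 3 nullable (interval, site_id, offset — PK (gain, channel, model) and explicit NOT NULL columns excluded).
Total: 3 + 6 + 3 = 12.

12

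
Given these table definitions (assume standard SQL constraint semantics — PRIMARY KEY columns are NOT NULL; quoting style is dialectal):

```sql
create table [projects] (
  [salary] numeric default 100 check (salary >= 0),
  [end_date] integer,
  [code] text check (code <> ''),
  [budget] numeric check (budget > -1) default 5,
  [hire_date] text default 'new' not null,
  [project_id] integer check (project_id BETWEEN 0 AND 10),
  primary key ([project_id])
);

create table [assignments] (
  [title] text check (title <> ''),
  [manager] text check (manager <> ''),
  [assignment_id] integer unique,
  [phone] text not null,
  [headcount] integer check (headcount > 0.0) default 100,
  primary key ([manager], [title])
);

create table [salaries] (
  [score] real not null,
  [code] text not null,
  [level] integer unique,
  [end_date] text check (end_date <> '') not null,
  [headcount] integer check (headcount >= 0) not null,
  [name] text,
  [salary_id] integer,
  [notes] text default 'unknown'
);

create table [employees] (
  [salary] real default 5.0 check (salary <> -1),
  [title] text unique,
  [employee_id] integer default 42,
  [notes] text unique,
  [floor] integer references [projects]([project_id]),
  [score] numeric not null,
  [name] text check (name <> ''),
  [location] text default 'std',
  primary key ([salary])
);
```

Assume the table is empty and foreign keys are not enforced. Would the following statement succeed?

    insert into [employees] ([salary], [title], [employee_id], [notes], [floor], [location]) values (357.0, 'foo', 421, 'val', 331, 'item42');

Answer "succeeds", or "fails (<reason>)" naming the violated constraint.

fails (NOT NULL on score)

score is omitted from the column list and has no DEFAULT, so it would receive NULL.
But score is declared NOT NULL.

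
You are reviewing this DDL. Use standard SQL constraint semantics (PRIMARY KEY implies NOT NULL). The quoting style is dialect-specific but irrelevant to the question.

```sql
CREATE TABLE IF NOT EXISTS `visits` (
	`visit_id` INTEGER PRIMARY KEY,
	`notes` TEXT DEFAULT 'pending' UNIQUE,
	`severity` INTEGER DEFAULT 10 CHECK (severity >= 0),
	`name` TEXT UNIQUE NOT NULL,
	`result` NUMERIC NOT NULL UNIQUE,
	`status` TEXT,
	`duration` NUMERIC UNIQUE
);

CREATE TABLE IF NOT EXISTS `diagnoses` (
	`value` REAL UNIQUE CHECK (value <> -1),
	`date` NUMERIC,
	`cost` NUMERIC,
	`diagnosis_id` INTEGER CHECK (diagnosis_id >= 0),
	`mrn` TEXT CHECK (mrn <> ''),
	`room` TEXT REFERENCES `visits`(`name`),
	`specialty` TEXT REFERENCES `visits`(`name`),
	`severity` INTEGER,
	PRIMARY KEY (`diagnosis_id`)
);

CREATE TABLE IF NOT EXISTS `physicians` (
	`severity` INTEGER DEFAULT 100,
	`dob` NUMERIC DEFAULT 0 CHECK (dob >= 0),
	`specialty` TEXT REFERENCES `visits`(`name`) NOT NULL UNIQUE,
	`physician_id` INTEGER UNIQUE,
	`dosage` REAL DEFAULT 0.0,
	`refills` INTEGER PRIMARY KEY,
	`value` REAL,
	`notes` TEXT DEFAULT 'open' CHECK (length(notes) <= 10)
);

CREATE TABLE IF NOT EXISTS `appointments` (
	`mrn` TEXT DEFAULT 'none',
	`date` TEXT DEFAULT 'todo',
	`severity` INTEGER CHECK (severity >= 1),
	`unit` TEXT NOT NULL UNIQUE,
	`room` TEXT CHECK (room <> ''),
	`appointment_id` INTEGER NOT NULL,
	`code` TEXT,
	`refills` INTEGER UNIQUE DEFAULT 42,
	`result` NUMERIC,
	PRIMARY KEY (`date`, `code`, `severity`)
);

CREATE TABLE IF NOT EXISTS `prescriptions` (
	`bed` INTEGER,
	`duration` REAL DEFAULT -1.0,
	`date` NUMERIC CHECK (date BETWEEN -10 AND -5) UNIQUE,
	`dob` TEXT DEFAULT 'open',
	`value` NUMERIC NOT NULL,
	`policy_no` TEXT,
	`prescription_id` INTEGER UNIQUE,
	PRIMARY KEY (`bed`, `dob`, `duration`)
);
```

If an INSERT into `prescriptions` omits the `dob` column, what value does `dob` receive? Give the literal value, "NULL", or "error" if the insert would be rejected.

dob has an explicit DEFAULT 'open'.
When the column is omitted from an INSERT, that default is used.

'open'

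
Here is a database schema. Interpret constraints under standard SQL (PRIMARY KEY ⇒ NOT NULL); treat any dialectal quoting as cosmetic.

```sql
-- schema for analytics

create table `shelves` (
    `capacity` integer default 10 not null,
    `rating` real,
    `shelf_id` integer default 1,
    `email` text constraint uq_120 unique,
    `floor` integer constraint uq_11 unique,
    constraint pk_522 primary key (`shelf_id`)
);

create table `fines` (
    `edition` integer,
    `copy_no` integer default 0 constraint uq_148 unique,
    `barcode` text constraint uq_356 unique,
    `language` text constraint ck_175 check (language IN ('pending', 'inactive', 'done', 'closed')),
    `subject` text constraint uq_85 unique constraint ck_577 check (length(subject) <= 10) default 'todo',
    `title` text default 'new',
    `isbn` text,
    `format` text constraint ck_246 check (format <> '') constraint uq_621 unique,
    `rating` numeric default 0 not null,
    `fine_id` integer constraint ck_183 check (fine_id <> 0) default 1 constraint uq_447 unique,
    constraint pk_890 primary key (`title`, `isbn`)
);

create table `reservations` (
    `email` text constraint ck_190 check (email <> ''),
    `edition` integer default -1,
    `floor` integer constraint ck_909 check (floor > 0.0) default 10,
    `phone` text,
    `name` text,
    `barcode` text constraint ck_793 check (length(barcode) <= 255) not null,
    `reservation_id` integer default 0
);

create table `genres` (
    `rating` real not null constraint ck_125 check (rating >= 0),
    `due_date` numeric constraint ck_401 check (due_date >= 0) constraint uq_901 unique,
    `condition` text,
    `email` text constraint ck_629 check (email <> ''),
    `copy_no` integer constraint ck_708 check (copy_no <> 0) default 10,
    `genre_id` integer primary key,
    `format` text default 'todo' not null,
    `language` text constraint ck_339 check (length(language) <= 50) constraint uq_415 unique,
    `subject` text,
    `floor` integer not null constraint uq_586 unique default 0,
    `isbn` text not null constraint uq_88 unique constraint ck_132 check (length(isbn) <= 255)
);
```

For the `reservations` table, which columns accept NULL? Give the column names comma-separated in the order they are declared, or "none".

- email: CHECK does not forbid NULL (a CHECK constraint passes when its expression is NULL) → nullable.
- edition: DEFAULT only fills an omitted column; an explicit NULL is still allowed → nullable.
- floor: CHECK does not forbid NULL (a CHECK constraint passes when its expression is NULL) → nullable.
- phone: no NOT NULL constraint applies → nullable.
- name: no NOT NULL constraint applies → nullable.
- barcode: declared NOT NULL → not nullable.
- reservation_id: DEFAULT only fills an omitted column; an explicit NULL is still allowed → nullable.

email, edition, floor, phone, name, reservation_id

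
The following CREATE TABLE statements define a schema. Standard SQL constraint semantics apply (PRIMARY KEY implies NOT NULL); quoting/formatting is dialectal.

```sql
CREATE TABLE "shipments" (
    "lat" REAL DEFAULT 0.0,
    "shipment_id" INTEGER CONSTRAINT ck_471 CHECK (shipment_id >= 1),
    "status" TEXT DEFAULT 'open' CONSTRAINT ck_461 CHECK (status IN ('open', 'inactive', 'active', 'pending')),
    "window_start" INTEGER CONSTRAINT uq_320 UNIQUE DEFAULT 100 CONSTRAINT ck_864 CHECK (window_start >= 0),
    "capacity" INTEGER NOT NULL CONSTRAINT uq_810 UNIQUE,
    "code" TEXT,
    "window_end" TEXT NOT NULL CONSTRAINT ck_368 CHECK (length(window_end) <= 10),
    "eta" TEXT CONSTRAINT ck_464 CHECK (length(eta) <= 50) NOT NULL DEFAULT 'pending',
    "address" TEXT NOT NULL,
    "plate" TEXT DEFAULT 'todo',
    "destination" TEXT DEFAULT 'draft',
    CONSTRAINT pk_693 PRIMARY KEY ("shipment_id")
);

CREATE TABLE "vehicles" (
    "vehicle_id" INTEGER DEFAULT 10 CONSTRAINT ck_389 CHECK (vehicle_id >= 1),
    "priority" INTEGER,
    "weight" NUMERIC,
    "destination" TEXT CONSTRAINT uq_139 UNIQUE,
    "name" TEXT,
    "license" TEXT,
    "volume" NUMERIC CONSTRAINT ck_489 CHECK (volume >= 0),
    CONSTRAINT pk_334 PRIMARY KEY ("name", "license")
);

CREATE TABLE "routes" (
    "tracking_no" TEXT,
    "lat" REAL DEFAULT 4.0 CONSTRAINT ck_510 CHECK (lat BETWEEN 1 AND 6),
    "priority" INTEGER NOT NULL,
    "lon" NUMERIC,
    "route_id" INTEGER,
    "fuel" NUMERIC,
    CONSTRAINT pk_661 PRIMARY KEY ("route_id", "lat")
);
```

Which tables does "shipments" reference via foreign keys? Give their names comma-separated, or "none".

none

No column in shipments has a REFERENCES clause.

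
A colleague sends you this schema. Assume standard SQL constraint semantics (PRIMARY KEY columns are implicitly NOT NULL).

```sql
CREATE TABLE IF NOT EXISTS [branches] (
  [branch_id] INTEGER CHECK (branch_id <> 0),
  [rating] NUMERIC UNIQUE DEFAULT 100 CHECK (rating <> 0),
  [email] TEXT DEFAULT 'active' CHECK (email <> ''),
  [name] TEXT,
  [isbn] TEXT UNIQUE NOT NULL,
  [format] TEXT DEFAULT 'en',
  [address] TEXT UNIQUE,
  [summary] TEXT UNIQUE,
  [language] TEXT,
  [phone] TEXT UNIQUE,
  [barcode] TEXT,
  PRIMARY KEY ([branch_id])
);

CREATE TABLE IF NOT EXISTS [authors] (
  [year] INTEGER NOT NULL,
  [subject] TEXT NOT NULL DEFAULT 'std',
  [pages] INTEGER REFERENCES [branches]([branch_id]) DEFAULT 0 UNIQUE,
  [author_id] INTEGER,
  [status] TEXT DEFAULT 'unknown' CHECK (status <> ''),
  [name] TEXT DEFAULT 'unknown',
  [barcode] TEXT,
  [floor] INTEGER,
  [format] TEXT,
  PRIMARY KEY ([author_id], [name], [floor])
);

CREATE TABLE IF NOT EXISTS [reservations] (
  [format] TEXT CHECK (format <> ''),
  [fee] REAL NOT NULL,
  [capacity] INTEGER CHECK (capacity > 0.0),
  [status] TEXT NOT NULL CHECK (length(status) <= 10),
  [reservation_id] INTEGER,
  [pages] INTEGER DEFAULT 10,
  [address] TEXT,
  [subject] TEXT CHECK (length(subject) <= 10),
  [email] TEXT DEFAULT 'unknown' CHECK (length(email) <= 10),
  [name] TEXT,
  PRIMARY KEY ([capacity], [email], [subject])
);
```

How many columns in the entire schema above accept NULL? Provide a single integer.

branches: 9 nullable (rating, email, name, format, address, summary, language, phone, barcode — PK (branch_id) and explicit NOT NULL columns excluded).
authors: 4 nullable (pages, status, barcode, format — PK (author_id, name, floor) and explicit NOT NULL columns excluded).
reservations: 5 nullable (format, reservation_id, pages, address, name — PK (capacity, email, subject) and explicit NOT NULL columns excluded).
Total: 9 + 4 + 5 = 18.

18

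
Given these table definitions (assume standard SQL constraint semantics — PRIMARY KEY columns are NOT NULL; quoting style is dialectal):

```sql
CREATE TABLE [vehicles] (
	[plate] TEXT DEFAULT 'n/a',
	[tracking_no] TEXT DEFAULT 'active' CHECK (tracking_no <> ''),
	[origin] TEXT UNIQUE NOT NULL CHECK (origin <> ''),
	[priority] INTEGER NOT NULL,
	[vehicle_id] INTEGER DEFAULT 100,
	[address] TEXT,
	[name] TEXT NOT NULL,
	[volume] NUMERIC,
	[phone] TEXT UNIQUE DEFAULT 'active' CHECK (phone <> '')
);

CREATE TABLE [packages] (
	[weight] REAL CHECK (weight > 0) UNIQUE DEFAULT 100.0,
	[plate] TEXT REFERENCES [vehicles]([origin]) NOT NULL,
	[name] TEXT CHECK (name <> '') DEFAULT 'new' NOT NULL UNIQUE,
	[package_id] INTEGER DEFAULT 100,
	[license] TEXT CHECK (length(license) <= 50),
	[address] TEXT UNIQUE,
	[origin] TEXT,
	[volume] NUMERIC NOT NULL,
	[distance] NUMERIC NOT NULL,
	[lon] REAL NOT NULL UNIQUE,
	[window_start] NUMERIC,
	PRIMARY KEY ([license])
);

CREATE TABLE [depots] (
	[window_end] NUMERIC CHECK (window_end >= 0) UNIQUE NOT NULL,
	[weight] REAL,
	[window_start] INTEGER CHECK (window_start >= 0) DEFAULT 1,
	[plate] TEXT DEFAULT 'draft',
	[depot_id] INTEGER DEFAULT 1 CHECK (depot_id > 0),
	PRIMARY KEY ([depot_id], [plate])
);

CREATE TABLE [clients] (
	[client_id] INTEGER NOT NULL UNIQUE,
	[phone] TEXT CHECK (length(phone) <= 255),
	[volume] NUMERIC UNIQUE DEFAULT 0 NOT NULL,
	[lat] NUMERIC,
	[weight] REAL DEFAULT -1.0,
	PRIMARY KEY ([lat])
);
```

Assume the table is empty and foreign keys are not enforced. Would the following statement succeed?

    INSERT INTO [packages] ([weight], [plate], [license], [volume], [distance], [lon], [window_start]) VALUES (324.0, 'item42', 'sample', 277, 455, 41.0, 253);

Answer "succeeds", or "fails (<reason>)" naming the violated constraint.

succeeds

NOT NULL columns: distance is supplied; license is supplied; lon is supplied; name defaults to 'new'; plate is supplied; volume is supplied.
CHECK constraints: 324.0 satisfies (weight > 0); 'sample' satisfies (length(license) <= 50).
No constraint is violated.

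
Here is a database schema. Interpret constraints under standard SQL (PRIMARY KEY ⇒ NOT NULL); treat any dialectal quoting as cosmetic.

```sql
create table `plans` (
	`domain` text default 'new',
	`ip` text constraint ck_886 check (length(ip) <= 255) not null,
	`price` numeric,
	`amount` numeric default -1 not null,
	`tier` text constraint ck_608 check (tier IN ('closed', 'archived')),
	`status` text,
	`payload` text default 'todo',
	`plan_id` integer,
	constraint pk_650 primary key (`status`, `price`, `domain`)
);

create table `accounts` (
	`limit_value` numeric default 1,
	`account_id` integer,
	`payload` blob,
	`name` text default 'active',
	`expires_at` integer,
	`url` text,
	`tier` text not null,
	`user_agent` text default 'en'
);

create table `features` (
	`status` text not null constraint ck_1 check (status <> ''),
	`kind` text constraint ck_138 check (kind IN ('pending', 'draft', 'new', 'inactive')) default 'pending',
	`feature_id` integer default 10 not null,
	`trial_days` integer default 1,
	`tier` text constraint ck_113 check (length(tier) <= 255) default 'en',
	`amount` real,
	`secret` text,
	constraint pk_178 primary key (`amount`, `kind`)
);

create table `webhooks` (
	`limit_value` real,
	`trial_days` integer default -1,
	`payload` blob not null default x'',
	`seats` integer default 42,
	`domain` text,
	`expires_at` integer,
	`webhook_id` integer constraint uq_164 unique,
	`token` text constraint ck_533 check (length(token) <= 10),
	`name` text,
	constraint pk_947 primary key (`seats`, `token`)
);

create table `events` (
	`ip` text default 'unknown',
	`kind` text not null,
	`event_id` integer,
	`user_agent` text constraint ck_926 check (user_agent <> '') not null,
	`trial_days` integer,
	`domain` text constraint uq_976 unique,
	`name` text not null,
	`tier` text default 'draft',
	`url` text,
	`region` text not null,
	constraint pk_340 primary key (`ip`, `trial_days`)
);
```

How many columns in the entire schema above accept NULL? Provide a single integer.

plans: 3 nullable (tier, payload, plan_id — PK (status, price, domain) and explicit NOT NULL columns excluded).
accounts: 7 nullable (limit_value, account_id, payload, name, expires_at, url, user_agent — PK none and explicit NOT NULL columns excluded).
features: 3 nullable (trial_days, tier, secret — PK (amount, kind) and explicit NOT NULL columns excluded).
webhooks: 6 nullable (limit_value, trial_days, domain, expires_at, webhook_id, name — PK (seats, token) and explicit NOT NULL columns excluded).
events: 4 nullable (event_id, domain, tier, url — PK (ip, trial_days) and explicit NOT NULL columns excluded).
Total: 3 + 7 + 3 + 6 + 4 = 23.

23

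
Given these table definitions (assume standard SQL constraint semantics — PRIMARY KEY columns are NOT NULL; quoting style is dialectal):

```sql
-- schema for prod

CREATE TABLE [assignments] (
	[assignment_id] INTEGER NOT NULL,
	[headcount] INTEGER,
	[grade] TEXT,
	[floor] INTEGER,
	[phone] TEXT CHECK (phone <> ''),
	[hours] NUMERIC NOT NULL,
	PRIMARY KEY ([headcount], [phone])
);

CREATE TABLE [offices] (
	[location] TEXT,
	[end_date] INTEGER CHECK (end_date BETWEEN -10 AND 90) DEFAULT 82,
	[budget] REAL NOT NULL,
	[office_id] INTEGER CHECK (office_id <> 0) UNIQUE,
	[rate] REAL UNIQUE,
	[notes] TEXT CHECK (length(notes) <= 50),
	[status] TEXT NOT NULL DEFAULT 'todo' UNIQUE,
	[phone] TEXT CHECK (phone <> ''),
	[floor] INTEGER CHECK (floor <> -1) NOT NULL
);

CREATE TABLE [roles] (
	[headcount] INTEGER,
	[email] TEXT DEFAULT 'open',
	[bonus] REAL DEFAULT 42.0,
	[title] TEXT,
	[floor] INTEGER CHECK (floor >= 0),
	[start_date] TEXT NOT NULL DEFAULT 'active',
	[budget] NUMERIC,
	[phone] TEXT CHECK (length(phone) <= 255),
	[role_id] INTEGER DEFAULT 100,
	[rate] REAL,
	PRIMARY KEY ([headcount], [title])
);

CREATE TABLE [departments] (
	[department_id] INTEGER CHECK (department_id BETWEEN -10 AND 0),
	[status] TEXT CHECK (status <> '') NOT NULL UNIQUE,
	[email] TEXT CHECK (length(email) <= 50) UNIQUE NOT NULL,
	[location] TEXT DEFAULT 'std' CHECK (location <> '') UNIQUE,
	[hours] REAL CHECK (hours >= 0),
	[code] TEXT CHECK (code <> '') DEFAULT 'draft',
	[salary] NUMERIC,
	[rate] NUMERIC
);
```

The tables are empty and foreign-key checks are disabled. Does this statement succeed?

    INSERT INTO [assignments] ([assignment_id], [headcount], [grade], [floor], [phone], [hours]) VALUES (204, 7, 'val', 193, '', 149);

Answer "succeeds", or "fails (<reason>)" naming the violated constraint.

The value '' for phone violates CHECK (phone <> '').

fails (CHECK on phone)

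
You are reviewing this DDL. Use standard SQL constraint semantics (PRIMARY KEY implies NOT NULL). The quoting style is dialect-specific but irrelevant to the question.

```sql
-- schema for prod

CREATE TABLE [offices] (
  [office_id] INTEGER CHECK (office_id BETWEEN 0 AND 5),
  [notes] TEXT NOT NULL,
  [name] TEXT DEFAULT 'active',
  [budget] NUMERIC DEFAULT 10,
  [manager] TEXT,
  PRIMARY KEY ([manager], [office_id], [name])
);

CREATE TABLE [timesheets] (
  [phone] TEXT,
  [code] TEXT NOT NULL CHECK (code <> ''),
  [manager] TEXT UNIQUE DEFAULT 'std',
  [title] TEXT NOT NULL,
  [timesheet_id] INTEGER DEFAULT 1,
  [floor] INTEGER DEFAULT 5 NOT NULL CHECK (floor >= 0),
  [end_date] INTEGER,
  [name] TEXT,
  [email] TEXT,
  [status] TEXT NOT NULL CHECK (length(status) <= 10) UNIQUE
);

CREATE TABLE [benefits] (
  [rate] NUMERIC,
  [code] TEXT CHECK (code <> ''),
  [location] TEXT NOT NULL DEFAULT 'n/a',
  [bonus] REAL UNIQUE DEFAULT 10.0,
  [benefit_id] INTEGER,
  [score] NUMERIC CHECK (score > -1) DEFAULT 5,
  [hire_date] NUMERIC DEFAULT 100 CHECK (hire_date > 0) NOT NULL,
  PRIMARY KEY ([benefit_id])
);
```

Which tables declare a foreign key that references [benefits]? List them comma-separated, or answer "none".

none

No REFERENCES clause anywhere in the schema names benefits.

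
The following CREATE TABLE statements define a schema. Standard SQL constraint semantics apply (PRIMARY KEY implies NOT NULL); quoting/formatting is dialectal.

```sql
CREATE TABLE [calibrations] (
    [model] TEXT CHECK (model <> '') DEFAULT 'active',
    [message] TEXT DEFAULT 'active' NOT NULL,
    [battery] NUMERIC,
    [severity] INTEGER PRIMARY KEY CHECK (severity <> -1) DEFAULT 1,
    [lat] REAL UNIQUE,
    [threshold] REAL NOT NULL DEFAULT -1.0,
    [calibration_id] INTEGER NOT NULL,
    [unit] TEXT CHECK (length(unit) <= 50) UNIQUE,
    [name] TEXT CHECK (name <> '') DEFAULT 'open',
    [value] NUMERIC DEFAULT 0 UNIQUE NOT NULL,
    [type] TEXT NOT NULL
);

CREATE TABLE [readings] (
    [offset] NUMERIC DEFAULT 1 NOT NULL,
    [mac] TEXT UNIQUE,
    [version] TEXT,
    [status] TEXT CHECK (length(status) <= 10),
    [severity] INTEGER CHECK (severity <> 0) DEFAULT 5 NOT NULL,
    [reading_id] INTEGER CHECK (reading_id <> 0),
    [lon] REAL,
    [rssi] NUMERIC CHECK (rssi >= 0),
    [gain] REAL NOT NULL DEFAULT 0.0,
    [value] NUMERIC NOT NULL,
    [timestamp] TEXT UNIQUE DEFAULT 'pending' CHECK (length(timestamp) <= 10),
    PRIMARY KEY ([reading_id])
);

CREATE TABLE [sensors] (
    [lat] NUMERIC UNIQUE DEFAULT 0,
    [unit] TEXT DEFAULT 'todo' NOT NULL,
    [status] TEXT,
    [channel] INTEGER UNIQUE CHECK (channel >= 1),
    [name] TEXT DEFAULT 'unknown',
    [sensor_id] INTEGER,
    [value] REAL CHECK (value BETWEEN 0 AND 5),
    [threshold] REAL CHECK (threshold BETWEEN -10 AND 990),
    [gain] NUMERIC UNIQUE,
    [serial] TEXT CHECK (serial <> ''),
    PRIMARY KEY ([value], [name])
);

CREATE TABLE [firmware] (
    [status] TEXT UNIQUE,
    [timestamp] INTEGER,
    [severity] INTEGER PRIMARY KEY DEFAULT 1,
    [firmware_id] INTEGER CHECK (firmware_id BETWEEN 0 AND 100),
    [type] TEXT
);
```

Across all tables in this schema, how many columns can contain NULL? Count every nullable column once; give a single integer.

22

calibrations: 5 nullable (model, battery, lat, unit, name — PK (severity) and explicit NOT NULL columns excluded).
readings: 6 nullable (mac, version, status, lon, rssi, timestamp — PK (reading_id) and explicit NOT NULL columns excluded).
sensors: 7 nullable (lat, status, channel, sensor_id, threshold, gain, serial — PK (value, name) and explicit NOT NULL columns excluded).
firmware: 4 nullable (status, timestamp, firmware_id, type — PK (severity) and explicit NOT NULL columns excluded).
Total: 5 + 6 + 7 + 4 = 22.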